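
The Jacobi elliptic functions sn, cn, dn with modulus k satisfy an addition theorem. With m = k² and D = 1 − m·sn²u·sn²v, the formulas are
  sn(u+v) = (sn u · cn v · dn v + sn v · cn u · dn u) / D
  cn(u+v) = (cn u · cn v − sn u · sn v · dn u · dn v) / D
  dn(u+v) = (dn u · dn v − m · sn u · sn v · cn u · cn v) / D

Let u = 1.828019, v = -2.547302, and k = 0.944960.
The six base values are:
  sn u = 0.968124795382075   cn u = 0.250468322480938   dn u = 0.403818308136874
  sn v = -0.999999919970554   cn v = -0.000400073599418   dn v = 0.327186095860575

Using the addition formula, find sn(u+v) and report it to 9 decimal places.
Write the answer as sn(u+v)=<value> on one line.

m = k² = 0.8929494016
D = 1 − m·sn²u·sn²v = 0.1630693599447337
sn(u+v) = (sn u·cn v·dn v + sn v·cn u·dn u)/D = -0.1012704122336314/0.1630693599447337 = -0.6210266126509185

sn(u+v)=-0.621026613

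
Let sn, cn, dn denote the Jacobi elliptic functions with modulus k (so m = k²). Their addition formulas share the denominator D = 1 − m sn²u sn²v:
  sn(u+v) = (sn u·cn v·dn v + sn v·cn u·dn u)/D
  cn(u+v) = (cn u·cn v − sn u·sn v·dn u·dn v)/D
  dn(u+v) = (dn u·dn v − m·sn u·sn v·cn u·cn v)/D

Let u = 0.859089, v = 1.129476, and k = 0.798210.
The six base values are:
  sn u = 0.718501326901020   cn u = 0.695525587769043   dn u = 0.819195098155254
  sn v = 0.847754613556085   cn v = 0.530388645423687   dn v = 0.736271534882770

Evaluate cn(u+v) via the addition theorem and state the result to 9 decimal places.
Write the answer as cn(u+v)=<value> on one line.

cn(u+v)=0.001980672

m = k² = 0.6371392041
D = 1 − m·sn²u·sn²v = 0.7636096184968124
cn(u+v) = (cn u·cn v − sn u·sn v·dn u·dn v)/D = 0.001512460485488803/0.7636096184968124 = 0.001980672386586912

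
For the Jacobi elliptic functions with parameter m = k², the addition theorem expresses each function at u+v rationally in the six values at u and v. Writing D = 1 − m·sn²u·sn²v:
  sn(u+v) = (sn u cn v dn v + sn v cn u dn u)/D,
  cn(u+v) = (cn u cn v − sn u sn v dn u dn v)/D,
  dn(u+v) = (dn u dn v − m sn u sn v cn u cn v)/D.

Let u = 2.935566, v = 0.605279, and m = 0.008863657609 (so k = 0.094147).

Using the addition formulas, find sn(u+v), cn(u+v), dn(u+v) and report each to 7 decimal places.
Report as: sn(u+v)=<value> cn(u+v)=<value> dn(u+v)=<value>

sn(u+v)=-0.3821941 cn(u+v)=-0.9240821 dn(u+v)=0.9993524

sn u = 0.2114017750573807, cn u = -0.9773992477501651, dn u = 0.9998019188038439
sn v = 0.5687412083199505, cn v = 0.8225165274684531, dn v = 0.9985654225668472
m = k² = 0.008863657609
D = 1 − m·sn²u·sn²v = 0.9998718674045346
sn(u+v) = (sn u·cn v·dn v + sn v·cn u·dn u)/D = -0.3821451108581313/0.9998718674045346 = -0.3821940823778779
cn(u+v) = (cn u·cn v − sn u·sn v·dn u·dn v)/D = -0.9239636710792572/0.9998718674045346 = -0.9240820761140927
dn(u+v) = (dn u·dn v − m·sn u·sn v·cn u·cn v)/D = 0.9992243732019096/0.9998718674045346 = 0.9993524228216304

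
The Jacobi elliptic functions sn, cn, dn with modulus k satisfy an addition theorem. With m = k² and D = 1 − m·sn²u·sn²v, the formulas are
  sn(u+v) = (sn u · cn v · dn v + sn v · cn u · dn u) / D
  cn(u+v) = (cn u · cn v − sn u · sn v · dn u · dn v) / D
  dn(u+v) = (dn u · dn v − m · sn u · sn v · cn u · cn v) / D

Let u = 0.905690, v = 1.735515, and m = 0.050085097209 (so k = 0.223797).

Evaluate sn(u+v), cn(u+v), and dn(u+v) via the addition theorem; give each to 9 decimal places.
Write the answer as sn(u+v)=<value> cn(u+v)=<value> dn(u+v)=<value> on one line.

sn u = 0.7835966283140299, cn u = 0.6212699285293664, dn u = 0.9845032069544846
sn v = 0.9900989839530536, cn v = -0.1403709441983309, dn v = 0.9751419279496348
m = k² = 0.050085097209
D = 1 − m·sn²u·sn²v = 0.9698525302574266
sn(u+v) = (sn u·cn v·dn v + sn v·cn u·dn u)/D = 0.4983264025443347/0.9698525302574266 = 0.5138166752135654
cn(u+v) = (cn u·cn v − sn u·sn v·dn u·dn v)/D = -0.8320364937753357/0.9698525302574266 = -0.857900008318264
dn(u+v) = (dn u·dn v − m·sn u·sn v·cn u·cn v)/D = 0.9634190874956573/0.9698525302574266 = 0.9933665762978814

sn(u+v)=0.513816675 cn(u+v)=-0.857900008 dn(u+v)=0.993366576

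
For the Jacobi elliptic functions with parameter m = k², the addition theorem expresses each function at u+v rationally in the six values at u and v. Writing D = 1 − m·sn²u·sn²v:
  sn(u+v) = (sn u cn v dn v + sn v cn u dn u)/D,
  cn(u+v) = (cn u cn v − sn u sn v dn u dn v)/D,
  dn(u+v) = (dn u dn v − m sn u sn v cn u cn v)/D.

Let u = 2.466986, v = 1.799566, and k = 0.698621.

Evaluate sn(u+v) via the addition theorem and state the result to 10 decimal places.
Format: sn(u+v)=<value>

sn u = 0.8963649660588699, cn u = -0.4433168704462768, dn u = 0.7796468924451082
sn v = 0.999492269241392, cn v = 0.0318622617949931, dn v = 0.7158381033189821
m = k² = 0.488071301641
D = 1 − m·sn²u·sn²v = 0.6082473897748311
sn(u+v) = (sn u·cn v·dn v + sn v·cn u·dn u)/D = -0.3250106428267842/0.6082473897748311 = -0.5343395603343252

sn(u+v)=-0.5343395603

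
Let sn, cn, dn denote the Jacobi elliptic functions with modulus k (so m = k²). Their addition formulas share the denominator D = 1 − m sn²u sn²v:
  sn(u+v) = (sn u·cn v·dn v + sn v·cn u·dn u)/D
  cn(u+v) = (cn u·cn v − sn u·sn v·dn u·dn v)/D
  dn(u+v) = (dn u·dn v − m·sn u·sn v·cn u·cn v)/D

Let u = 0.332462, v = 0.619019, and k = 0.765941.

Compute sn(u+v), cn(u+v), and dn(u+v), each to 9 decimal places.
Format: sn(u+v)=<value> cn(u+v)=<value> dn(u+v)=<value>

sn(u+v)=0.771947764 cn(u+v)=0.635685968 dn(u+v)=0.806476282

sn u = 0.3230569491284558, cn u = 0.9463795262049017, dn u = 0.9689025638205919
sn v = 0.5627493477461688, cn v = 0.8266275894326668, dn v = 0.9023362604420787
m = k² = 0.586665615481
D = 1 − m·sn²u·sn²v = 0.9806099552980768
sn(u+v) = (sn u·cn v·dn v + sn v·cn u·dn u)/D = 0.7569796623554797/0.9806099552980768 = 0.7719477640071276
cn(u+v) = (cn u·cn v − sn u·sn v·dn u·dn v)/D = 0.6233599884576168/0.9806099552980768 = 0.6356859677894393
dn(u+v) = (dn u·dn v − m·sn u·sn v·cn u·cn v)/D = 0.790838671307829/0.9806099552980768 = 0.806476282476081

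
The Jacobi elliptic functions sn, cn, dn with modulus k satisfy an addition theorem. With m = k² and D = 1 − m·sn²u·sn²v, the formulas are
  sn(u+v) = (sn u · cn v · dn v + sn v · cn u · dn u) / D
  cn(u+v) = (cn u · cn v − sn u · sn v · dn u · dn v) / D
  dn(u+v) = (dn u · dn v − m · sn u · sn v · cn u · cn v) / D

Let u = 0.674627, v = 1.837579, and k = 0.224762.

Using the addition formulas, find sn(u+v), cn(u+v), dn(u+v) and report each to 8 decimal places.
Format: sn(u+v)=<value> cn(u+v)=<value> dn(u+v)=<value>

sn(u+v)=0.61935191 cn(u+v)=-0.78511351 dn(u+v)=0.99026334

sn u = 0.6227628355203923, cn u = 0.7824106662709813, dn u = 0.9901552613459675
sn v = 0.9712956837761173, cn v = -0.2378753763588924, dn v = 0.9758793913739809
m = k² = 0.050517956644
D = 1 − m·sn²u·sn²v = 0.9815160805077591
sn(u+v) = (sn u·cn v·dn v + sn v·cn u·dn u)/D = 0.6079038549714105/0.9815160805077591 = 0.6193519057343706
cn(u+v) = (cn u·cn v − sn u·sn v·dn u·dn v)/D = -0.7706015308875347/0.9815160805077591 = -0.7851135057195254
dn(u+v) = (dn u·dn v − m·sn u·sn v·cn u·cn v)/D = 0.9719593880799517/0.9815160805077591 = 0.9902633358560325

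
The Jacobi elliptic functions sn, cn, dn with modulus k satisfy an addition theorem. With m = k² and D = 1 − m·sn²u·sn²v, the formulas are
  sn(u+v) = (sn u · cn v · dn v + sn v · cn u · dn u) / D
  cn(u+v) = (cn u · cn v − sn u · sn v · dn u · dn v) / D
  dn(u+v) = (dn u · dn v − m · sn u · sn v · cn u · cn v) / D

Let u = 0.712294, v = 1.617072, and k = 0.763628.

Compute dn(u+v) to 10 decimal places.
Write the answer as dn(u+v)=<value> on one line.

dn(u+v)=0.6749787084

sn u = 0.6294552855418614, cn u = 0.7770367066641149, dn u = 0.8769017379224382
sn v = 0.9790376375894948, cn v = 0.2036794152171032, dn v = 0.6641261239830472
m = k² = 0.583127722384
D = 1 − m·sn²u·sn²v = 0.778541561294948
dn(u+v) = (dn u·dn v − m·sn u·sn v·cn u·cn v)/D = 0.5254989775166766/0.778541561294948 = 0.674978708448929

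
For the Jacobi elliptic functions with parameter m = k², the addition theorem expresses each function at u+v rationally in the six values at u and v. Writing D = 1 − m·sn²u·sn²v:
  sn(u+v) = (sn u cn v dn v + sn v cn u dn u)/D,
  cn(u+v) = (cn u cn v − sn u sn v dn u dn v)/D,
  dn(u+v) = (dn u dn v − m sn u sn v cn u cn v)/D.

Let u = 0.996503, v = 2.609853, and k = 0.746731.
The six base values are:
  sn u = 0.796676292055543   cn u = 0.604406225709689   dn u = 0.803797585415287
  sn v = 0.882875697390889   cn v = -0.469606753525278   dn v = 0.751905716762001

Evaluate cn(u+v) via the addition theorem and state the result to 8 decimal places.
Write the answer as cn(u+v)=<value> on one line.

cn(u+v)=-0.97900303

m = k² = 0.557607186361
D = 1 − m·sn²u·sn²v = 0.7241383854943307
cn(u+v) = (cn u·cn v − sn u·sn v·dn u·dn v)/D = -0.7089336710257041/0.7241383854943307 = -0.9790030265302851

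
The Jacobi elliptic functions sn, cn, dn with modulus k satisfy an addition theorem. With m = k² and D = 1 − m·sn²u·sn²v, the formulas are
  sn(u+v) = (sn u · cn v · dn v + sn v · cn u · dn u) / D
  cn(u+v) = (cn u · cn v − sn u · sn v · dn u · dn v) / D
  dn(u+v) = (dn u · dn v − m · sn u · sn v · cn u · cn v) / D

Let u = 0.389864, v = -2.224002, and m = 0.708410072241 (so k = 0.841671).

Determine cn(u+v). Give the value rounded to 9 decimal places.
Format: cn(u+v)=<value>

sn u = 0.3738060383718681, cn u = 0.9275068979132875, dn u = 0.9492171429939243
sn v = -0.9972907149650592, cn v = -0.07356106201300391, dn v = 0.5435285617923325
m = k² = 0.708410072241
D = 1 − m·sn²u·sn²v = 0.901548824963502
cn(u+v) = (cn u·cn v − sn u·sn v·dn u·dn v)/D = 0.1241055934778785/0.901548824963502 = 0.1376582055696237

cn(u+v)=0.137658206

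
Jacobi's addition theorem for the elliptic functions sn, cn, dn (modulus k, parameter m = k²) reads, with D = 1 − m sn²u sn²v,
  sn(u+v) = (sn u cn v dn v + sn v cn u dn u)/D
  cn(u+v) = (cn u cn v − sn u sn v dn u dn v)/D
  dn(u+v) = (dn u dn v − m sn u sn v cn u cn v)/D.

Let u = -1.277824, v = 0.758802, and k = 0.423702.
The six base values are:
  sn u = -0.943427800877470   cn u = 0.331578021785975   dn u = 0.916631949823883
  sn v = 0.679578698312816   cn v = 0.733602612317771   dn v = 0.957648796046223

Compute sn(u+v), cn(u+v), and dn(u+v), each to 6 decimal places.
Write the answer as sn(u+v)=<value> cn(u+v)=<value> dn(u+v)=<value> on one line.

sn(u+v)=-0.492592 cn(u+v)=0.870260 dn(u+v)=0.977977

m = k² = 0.179523384804
D = 1 − m·sn²u·sn²v = 0.926206538571868
sn(u+v) = (sn u·cn v·dn v + sn v·cn u·dn u)/D = -0.4562420269102603/0.926206538571868 = -0.4925921032837307
cn(u+v) = (cn u·cn v − sn u·sn v·dn u·dn v)/D = 0.8060407960978765/0.926206538571868 = 0.8702603172514017
dn(u+v) = (dn u·dn v − m·sn u·sn v·cn u·cn v)/D = 0.9058087773364309/0.926206538571868 = 0.9779770921646821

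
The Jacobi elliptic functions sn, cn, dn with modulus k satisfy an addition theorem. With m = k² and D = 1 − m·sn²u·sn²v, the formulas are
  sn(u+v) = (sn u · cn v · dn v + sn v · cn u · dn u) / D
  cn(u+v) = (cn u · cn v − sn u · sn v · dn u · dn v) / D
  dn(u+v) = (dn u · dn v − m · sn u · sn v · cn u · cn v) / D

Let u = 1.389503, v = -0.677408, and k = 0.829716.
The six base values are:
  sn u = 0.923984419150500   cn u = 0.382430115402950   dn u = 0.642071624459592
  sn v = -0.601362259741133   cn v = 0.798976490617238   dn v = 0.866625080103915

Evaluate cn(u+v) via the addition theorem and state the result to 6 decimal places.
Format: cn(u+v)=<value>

cn(u+v)=0.780666

m = k² = 0.688428640656
D = 1 − m·sn²u·sn²v = 0.7874502667954387
cn(u+v) = (cn u·cn v − sn u·sn v·dn u·dn v)/D = 0.61473562942366/0.7874502667954387 = 0.7806659738974399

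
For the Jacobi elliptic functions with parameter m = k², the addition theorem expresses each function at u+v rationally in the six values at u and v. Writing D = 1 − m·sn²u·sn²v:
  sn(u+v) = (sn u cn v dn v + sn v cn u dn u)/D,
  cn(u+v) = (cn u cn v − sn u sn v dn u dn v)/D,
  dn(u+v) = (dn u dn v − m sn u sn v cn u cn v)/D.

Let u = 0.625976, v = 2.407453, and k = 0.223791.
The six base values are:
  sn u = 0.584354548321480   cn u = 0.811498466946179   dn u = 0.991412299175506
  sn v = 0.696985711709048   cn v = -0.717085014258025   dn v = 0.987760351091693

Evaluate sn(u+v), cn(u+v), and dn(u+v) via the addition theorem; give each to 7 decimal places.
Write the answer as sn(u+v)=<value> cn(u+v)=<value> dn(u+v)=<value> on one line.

m = k² = 0.050082411681
D = 1 − m·sn²u·sn²v = 0.9916922036617128
sn(u+v) = (sn u·cn v·dn v + sn v·cn u·dn u)/D = 0.1468425221850542/0.9916922036617128 = 0.1480726798525335
cn(u+v) = (cn u·cn v − sn u·sn v·dn u·dn v)/D = -0.9807602665696424/0.9916922036617128 = -0.9889764817634892
dn(u+v) = (dn u·dn v − m·sn u·sn v·cn u·cn v)/D = 0.9911475740104586/0.9916922036617128 = 0.9994508077715614

sn(u+v)=0.1480727 cn(u+v)=-0.9889765 dn(u+v)=0.9994508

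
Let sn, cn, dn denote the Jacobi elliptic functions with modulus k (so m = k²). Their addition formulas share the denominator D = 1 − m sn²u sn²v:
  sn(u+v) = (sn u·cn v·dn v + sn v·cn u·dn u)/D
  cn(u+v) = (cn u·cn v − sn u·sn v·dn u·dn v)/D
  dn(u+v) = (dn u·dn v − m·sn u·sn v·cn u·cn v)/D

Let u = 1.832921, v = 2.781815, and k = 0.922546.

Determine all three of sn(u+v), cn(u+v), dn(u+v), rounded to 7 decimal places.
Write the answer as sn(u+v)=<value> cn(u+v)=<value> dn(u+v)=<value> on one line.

sn u = 0.9746802236165943, cn u = 0.2236033579593689, dn u = 0.437563852195787
sn v = 0.9882399720076594, cn v = -0.152910947045333, dn v = 0.4108635835704129
m = k² = 0.851091122116
D = 1 − m·sn²u·sn²v = 0.210367161460087
sn(u+v) = (sn u·cn v·dn v + sn v·cn u·dn u)/D = 0.03545532569837835/0.210367161460087 = 0.1685402106122219
cn(u+v) = (cn u·cn v − sn u·sn v·dn u·dn v)/D = -0.207357812730546/0.210367161460087 = -0.9856947790298921
dn(u+v) = (dn u·dn v − m·sn u·sn v·cn u·cn v)/D = 0.2078086930100182/0.210367161460087 = 0.9878380806571174

sn(u+v)=0.1685402 cn(u+v)=-0.9856948 dn(u+v)=0.9878381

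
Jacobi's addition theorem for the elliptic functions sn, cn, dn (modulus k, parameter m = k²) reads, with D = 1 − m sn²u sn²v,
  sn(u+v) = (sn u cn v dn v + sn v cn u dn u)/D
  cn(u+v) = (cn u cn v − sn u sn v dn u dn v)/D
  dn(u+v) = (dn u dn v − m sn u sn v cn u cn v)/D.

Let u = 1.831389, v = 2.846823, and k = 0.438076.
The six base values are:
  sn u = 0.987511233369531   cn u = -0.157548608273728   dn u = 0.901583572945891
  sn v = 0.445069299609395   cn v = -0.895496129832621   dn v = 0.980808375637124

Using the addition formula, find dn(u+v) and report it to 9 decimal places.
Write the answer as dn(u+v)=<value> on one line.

m = k² = 0.191910581776
D = 1 − m·sn²u·sn²v = 0.9629286597436561
dn(u+v) = (dn u·dn v − m·sn u·sn v·cn u·cn v)/D = 0.8723807216615326/0.9629286597436561 = 0.9059660991851375

dn(u+v)=0.905966099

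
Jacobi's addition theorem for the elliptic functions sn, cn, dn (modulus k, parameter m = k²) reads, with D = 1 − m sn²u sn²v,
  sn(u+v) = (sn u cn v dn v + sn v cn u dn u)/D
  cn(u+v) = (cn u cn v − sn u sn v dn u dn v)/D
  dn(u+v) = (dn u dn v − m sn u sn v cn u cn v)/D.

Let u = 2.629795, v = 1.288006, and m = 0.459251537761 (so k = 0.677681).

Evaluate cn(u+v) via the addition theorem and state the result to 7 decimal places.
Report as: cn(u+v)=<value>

sn u = 0.8122593104144856, cn u = -0.5832965049140825, dn u = 0.8348663504693639
sn v = 0.9209597545432409, cn v = 0.3896577094215556, dn v = 0.7813309547877541
m = k² = 0.459251537761
D = 1 − m·sn²u·sn²v = 0.7430069848770959
cn(u+v) = (cn u·cn v − sn u·sn v·dn u·dn v)/D = -0.7152494801796511/0.7430069848770959 = -0.9626416638572566

cn(u+v)=-0.9626417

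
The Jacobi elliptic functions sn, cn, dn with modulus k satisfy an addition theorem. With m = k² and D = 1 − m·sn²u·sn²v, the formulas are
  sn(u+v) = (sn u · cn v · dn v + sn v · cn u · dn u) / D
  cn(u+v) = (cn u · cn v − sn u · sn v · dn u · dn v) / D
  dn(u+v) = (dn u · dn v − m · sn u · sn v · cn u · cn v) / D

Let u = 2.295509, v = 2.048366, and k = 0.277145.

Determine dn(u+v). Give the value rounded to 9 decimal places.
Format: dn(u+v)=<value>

dn(u+v)=0.968242070

sn u = 0.7839629569959428, cn u = -0.620807604703887, dn u = 0.976111229717993
sn v = 0.9091280355297329, cn v = -0.4165167643851191, dn v = 0.9677375742224735
m = k² = 0.076809351025
D = 1 − m·sn²u·sn²v = 0.9609828734979588
dn(u+v) = (dn u·dn v − m·sn u·sn v·cn u·cn v)/D = 0.9304640465754667/0.9609828734979588 = 0.9682420699014082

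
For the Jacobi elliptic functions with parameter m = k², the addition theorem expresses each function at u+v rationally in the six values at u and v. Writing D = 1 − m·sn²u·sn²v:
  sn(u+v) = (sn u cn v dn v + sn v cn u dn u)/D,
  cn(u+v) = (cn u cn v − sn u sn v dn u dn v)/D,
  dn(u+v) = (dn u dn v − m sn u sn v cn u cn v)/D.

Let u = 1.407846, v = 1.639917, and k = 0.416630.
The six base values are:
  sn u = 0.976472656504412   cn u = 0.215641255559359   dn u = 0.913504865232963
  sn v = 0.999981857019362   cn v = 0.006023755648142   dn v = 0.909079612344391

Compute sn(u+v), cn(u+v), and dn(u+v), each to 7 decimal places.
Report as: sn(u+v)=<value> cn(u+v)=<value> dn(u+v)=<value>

sn(u+v)=0.2424610 cn(u+v)=-0.9701612 dn(u+v)=0.9948847

m = k² = 0.1735805569
D = 1 − m·sn²u·sn²v = 0.8344971443979411
sn(u+v) = (sn u·cn v·dn v + sn v·cn u·dn u)/D = 0.2023329981131252/0.8344971443979411 = 0.2424609832057616
cn(u+v) = (cn u·cn v − sn u·sn v·dn u·dn v)/D = -0.8095967155830563/0.8344971443979411 = -0.9701611575521334
dn(u+v) = (dn u·dn v − m·sn u·sn v·cn u·cn v)/D = 0.8302284816298785/0.8344971443979411 = 0.994884748501875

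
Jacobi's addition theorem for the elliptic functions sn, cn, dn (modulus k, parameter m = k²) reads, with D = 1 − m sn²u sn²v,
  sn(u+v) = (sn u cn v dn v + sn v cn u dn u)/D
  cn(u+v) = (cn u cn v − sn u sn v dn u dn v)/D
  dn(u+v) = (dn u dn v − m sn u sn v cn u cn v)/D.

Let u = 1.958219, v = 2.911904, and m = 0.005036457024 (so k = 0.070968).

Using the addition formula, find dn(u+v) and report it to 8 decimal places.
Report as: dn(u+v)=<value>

dn(u+v)=0.99753602

sn u = 0.9269808681507296, cn u = -0.3751086110482131, dn u = 0.9978337562267421
sn v = 0.2315249490307084, cn v = -0.972828966456246, dn v = 0.9998650042654682
m = k² = 0.005036457024
D = 1 − m·sn²u·sn²v = 0.9997680137371357
dn(u+v) = (dn u·dn v − m·sn u·sn v·cn u·cn v)/D = 0.9973046072240148/0.9997680137371357 = 0.9975360218778027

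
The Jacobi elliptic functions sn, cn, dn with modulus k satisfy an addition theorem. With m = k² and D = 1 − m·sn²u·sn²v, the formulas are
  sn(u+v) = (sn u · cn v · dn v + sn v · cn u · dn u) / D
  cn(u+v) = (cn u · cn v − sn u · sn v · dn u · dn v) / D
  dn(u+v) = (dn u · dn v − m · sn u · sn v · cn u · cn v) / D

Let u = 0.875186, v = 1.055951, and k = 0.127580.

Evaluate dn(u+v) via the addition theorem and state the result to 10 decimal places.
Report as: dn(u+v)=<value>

dn(u+v)=0.9927984855

sn u = 0.7666626854455624, cn u = 0.6420500967567863, dn u = 0.9952050253253255
sn v = 0.8691092154995064, cn v = 0.4946202296043224, dn v = 0.9938336953955631
m = k² = 0.0162766564
D = 1 − m·sn²u·sn²v = 0.9927735906757011
dn(u+v) = (dn u·dn v − m·sn u·sn v·cn u·cn v)/D = 0.9856241173011253/0.9927735906757011 = 0.9927984855341391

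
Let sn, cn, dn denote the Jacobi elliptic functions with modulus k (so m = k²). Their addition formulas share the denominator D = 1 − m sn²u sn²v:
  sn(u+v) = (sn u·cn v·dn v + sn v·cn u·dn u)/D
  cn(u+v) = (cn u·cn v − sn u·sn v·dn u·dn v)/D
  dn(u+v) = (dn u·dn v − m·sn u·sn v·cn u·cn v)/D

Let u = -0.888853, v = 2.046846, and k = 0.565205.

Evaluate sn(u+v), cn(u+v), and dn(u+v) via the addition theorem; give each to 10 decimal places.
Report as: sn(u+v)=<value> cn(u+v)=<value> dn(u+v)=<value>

sn(u+v)=0.8889102906 cn(u+v)=0.4580813195 dn(u+v)=0.8646257107

sn u = -0.755953990379303, cn u = 0.6546247508531958, dn u = 0.904124561600538
sn v = 0.9646780530948984, cn v = -0.2634316873062853, dn v = 0.8382794317394917
m = k² = 0.319456692025
D = 1 − m·sn²u·sn²v = 0.830110118133216
sn(u+v) = (sn u·cn v·dn v + sn v·cn u·dn u)/D = 0.7378934263498949/0.830110118133216 = 0.8889102906121641
cn(u+v) = (cn u·cn v − sn u·sn v·dn u·dn v)/D = 0.380257938216619/0.830110118133216 = 0.4580813194660943
dn(u+v) = (dn u·dn v − m·sn u·sn v·cn u·cn v)/D = 0.7177345508125612/0.830110118133216 = 0.8646257106546667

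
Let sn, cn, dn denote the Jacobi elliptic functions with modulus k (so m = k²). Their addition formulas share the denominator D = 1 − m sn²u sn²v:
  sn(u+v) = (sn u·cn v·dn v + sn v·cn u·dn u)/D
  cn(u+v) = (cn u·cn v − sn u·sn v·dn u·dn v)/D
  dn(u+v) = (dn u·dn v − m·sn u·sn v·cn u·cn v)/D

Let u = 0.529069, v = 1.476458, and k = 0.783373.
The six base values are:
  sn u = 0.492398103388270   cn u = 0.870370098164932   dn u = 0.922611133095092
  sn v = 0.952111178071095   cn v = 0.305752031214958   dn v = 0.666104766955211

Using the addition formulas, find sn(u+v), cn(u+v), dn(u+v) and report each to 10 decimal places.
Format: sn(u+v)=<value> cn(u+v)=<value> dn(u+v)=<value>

m = k² = 0.613673257129
D = 1 − m·sn²u·sn²v = 0.865120710789535
sn(u+v) = (sn u·cn v·dn v + sn v·cn u·dn u)/D = 0.8648410076432927/0.865120710789535 = 0.9996766888796511
cn(u+v) = (cn u·cn v − sn u·sn v·dn u·dn v)/D = -0.0219971756260783/0.865120710789535 = -0.02542671254049972
dn(u+v) = (dn u·dn v − m·sn u·sn v·cn u·cn v)/D = 0.5379934487492974/0.865120710789535 = 0.6218709620976574

sn(u+v)=0.9996766889 cn(u+v)=-0.0254267125 dn(u+v)=0.6218709621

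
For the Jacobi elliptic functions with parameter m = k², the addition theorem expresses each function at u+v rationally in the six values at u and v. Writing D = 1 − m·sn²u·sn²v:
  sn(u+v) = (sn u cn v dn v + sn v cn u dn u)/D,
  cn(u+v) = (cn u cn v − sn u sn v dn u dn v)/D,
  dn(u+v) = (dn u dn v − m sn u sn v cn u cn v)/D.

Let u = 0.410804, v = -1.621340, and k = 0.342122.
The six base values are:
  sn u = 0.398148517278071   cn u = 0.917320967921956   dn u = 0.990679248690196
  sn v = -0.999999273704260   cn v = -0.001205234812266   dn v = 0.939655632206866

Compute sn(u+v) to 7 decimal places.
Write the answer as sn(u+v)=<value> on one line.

sn(u+v)=-0.9264103

m = k² = 0.117047462884
D = 1 − m·sn²u·sn²v = 0.9814454007376527
sn(u+v) = (sn u·cn v·dn v + sn v·cn u·dn u)/D = -0.9092210927293843/0.9814454007376527 = -0.9264102639291144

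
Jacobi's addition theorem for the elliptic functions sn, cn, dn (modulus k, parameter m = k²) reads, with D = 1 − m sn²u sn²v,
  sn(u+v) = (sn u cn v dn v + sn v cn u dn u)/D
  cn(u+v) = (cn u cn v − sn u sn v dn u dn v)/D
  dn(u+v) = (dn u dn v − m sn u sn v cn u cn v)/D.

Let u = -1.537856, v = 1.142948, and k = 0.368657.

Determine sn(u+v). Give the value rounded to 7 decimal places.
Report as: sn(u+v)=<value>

sn u = -0.9964370356004791, cn u = 0.084339991010964, dn u = 0.9300853518105438
sn v = 0.8987715190966053, cn v = 0.4384173313873215, dn v = 0.9435119802044116
m = k² = 0.135907983649
D = 1 − m·sn²u·sn²v = 0.8909957842118239
sn(u+v) = (sn u·cn v·dn v + sn v·cn u·dn u)/D = -0.3416754921442402/0.8909957842118239 = -0.3834759919167146

sn(u+v)=-0.3834760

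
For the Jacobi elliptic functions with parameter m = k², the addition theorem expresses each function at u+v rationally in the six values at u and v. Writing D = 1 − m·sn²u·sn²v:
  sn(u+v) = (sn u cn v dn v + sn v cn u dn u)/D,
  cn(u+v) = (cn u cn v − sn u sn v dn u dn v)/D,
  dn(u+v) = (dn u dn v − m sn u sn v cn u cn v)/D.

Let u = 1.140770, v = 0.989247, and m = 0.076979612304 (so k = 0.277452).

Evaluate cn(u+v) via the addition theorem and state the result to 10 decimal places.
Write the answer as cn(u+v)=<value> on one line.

cn(u+v)=-0.4869674854

sn u = 0.902747528140029, cn u = 0.4301707805477582, dn u = 0.968124592369031
sn v = 0.8299697174730639, cn v = 0.5578084510633399, dn v = 0.9731251793581881
m = k² = 0.076979612304
D = 1 − m·sn²u·sn²v = 0.9567851679887852
cn(u+v) = (cn u·cn v − sn u·sn v·dn u·dn v)/D = -0.4659232673692995/0.9567851679887852 = -0.4869674854478522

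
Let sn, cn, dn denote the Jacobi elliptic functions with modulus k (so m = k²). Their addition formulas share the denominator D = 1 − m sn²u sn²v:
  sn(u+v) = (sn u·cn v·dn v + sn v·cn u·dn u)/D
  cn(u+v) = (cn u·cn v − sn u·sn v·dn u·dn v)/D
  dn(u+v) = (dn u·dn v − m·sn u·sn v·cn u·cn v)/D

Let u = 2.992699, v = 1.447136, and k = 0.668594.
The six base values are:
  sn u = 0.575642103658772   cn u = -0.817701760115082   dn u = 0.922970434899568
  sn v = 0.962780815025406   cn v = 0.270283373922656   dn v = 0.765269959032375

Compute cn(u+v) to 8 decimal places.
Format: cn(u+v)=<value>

m = k² = 0.447017936836
D = 1 − m·sn²u·sn²v = 0.8626954565654878
cn(u+v) = (cn u·cn v − sn u·sn v·dn u·dn v)/D = -0.6124667220513927/0.8626954565654878 = -0.7099454591887026

cn(u+v)=-0.70994546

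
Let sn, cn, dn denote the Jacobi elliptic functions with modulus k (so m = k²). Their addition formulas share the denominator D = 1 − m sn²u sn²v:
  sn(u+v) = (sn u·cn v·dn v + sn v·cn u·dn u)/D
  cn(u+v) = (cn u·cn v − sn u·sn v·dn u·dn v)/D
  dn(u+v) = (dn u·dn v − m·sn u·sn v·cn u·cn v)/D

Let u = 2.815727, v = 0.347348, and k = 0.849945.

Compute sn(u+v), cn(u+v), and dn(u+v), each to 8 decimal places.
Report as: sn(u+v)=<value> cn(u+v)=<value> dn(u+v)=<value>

sn u = 0.9233828710986276, cn u = -0.3838802851953396, dn u = 0.6197178889492484
sn v = 0.3357882202245266, cn v = 0.9419375091578235, dn v = 0.9584080409953493
m = k² = 0.722406503025
D = 1 − m·sn²u·sn²v = 0.9305493702484093
sn(u+v) = (sn u·cn v·dn v + sn v·cn u·dn u)/D = 0.7537103952187124/0.9305493702484093 = 0.8099628233776679
cn(u+v) = (cn u·cn v − sn u·sn v·dn u·dn v)/D = -0.5457497325780045/0.9305493702484093 = -0.5864812228418543
dn(u+v) = (dn u·dn v − m·sn u·sn v·cn u·cn v)/D = 0.6749354833404655/0.9305493702484093 = 0.7253086240446245

sn(u+v)=0.80996282 cn(u+v)=-0.58648122 dn(u+v)=0.72530862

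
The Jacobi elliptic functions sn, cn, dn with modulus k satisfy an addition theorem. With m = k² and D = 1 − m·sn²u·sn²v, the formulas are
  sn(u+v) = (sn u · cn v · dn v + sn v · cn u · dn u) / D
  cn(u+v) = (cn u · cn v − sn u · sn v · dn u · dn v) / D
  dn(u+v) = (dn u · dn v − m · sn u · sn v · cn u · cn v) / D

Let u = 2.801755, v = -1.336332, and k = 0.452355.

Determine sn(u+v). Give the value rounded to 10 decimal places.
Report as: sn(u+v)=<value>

sn u = 0.4947814419172796, cn u = -0.869017447888279, dn u = 0.9746312192600995
sn v = -0.9578300381995739, cn v = 0.287335375341434, dn v = 0.901259745490894
m = k² = 0.204625046025
D = 1 − m·sn²u·sn²v = 0.9540418541254024
sn(u+v) = (sn u·cn v·dn v + sn v·cn u·dn u)/D = 0.9393852634812719/0.9540418541254024 = 0.9846373714310819

sn(u+v)=0.9846373714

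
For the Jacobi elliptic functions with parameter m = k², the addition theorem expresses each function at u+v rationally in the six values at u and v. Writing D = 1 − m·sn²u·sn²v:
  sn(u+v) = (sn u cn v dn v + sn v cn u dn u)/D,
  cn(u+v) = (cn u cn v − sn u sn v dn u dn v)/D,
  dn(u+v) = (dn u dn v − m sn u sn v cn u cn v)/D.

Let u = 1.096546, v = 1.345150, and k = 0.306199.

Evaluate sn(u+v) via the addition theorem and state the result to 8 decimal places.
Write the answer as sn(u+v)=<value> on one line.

sn(u+v)=0.69698862

sn u = 0.8821363428032313, cn u = 0.4709941323474636, dn u = 0.9628296756980079
sn v = 0.9683886616334819, cn v = 0.2494461866209098, dn v = 0.9550267552329602
m = k² = 0.093757827601
D = 1 − m·sn²u·sn²v = 0.9315807424171601
sn(u+v) = (sn u·cn v·dn v + sn v·cn u·dn u)/D = 0.6493011772212774/0.9315807424171601 = 0.6969886212294861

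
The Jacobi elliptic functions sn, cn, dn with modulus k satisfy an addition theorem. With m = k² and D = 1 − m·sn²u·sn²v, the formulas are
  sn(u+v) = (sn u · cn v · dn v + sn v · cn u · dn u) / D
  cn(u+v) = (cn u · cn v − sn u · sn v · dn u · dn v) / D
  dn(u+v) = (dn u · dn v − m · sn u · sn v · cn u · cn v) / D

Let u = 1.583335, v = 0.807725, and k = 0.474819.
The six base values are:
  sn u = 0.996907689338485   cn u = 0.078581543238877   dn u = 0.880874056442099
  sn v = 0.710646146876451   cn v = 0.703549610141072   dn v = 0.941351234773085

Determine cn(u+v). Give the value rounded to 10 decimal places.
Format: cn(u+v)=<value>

cn(u+v)=-0.6000686174

m = k² = 0.225453082761
D = 1 − m·sn²u·sn²v = 0.8868452261603293
cn(u+v) = (cn u·cn v − sn u·sn v·dn u·dn v)/D = -0.5321679886993634/0.8868452261603293 = -0.6000686173882102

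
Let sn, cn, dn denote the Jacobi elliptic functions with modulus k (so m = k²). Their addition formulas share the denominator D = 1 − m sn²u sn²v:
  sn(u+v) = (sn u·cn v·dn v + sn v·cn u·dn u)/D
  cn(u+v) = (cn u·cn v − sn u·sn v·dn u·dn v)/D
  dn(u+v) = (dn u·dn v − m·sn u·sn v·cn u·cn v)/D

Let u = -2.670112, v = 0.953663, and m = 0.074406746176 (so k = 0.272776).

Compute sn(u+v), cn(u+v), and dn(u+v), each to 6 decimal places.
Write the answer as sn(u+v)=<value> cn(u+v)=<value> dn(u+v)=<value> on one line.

sn u = -0.5061646313891548, cn u = -0.8624368764904948, dn u = 0.9904225338900471
sn v = 0.8103282632490669, cn v = 0.5859761989874255, dn v = 0.9752651728200325
m = k² = 0.074406746176
D = 1 − m·sn²u·sn²v = 0.9874824920093348
sn(u+v) = (sn u·cn v·dn v + sn v·cn u·dn u)/D = -0.9814277637481793/0.9874824920093348 = -0.9938685209002183
cn(u+v) = (cn u·cn v − sn u·sn v·dn u·dn v)/D = -0.1091843238254194/0.9874824920093348 = -0.1105683642079066
dn(u+v) = (dn u·dn v − m·sn u·sn v·cn u·cn v)/D = 0.9505014782835755/0.9874824920093348 = 0.9625502082062132

sn(u+v)=-0.993869 cn(u+v)=-0.110568 dn(u+v)=0.962550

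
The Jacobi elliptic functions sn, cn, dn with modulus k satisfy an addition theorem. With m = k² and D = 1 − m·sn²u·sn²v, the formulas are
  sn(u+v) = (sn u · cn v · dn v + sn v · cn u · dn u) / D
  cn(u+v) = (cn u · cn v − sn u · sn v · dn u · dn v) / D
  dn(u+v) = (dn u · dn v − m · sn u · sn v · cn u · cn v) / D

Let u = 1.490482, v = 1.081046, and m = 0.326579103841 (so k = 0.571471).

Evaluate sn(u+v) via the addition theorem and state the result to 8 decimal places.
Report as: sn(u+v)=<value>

sn(u+v)=0.75499636

sn u = 0.9806634016098678, cn u = 0.1957020509421483, dn u = 0.8282080927283559
sn v = 0.8556762722796566, cn v = 0.5175114656291115, dn v = 0.8722870495542463
m = k² = 0.326579103841
D = 1 − m·sn²u·sn²v = 0.7700426438158633
sn(u+v) = (sn u·cn v·dn v + sn v·cn u·dn u)/D = 0.5813793909585361/0.7700426438158633 = 0.754996357185588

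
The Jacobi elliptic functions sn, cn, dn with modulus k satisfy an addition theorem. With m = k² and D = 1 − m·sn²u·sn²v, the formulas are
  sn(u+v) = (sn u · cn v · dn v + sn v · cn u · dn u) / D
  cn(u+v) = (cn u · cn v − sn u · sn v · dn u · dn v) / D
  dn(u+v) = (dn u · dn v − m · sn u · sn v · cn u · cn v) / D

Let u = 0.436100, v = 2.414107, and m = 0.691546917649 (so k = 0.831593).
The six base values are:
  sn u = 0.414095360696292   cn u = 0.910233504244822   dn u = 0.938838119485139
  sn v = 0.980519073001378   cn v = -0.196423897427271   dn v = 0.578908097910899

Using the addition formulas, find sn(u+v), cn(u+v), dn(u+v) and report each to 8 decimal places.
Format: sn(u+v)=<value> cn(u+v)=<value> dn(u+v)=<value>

sn(u+v)=0.89258898 cn(u+v)=-0.45087128 dn(u+v)=0.67010009

m = k² = 0.691546917649
D = 1 − m·sn²u·sn²v = 0.8859922245464349
sn(u+v) = (sn u·cn v·dn v + sn v·cn u·dn u)/D = 0.7908268962832521/0.8859922245464349 = 0.8925889803244033
cn(u+v) = (cn u·cn v − sn u·sn v·dn u·dn v)/D = -0.3994684494071325/0.8859922245464349 = -0.4508712811916967
dn(u+v) = (dn u·dn v − m·sn u·sn v·cn u·cn v)/D = 0.5937034734879979/0.8859922245464349 = 0.6701000946051552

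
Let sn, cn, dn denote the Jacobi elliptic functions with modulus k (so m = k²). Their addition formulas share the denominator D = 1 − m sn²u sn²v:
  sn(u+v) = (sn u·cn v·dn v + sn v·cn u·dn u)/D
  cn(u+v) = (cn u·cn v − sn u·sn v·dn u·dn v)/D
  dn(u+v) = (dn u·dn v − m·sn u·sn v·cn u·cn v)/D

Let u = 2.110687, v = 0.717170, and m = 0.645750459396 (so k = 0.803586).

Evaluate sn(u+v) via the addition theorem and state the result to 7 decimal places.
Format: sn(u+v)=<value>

sn u = 0.9979157078854143, cn u = -0.06453092247560394, dn u = 0.5974433868311985
sn v = 0.6301280558931766, cn v = 0.77649123187341, dn v = 0.8623209611073958
m = k² = 0.645750459396
D = 1 − m·sn²u·sn²v = 0.7446651617503857
sn(u+v) = (sn u·cn v·dn v + sn v·cn u·dn u)/D = 0.6438953673964012/0.7446651617503857 = 0.8646777108289605

sn(u+v)=0.8646777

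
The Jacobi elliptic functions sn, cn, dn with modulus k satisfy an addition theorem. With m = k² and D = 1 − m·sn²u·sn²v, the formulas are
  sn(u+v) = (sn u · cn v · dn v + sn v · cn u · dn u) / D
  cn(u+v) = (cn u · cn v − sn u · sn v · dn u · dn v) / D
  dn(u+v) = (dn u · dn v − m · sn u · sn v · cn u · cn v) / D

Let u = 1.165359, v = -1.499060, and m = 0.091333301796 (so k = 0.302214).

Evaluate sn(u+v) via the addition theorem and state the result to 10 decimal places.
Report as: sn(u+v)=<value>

sn(u+v)=-0.3270196222

sn u = 0.9115471674912521, cn u = 0.4111955270168623, dn u = 0.9613061394528165
sn v = -0.9945483169108492, cn v = 0.1042767727243087, dn v = 0.9537608841499682
m = k² = 0.091333301796
D = 1 − m·sn²u·sn²v = 0.9249347001985426
sn(u+v) = (sn u·cn v·dn v + sn v·cn u·dn u)/D = -0.3024717962283749/0.9249347001985426 = -0.3270196222105708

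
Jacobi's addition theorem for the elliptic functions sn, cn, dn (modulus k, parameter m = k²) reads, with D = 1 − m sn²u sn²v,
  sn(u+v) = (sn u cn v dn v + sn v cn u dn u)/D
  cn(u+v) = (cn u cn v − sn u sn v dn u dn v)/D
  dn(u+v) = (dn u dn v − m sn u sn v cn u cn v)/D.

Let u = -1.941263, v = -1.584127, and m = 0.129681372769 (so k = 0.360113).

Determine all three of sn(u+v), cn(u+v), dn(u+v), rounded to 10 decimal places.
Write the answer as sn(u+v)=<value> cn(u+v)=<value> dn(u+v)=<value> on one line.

sn u = -0.9568275408162704, cn u = -0.2906562525312131, dn u = 0.9387620820491774
sn v = -0.9992440127531154, cn v = 0.03887676654573828, dn v = 0.9330137341132076
m = k² = 0.129681372769
D = 1 − m·sn²u·sn²v = 0.8814536891503069
sn(u+v) = (sn u·cn v·dn v + sn v·cn u·dn u)/D = 0.2379442106894736/0.8814536891503069 = 0.2699452207396672
cn(u+v) = (cn u·cn v − sn u·sn v·dn u·dn v)/D = -0.848730321548635/0.8814536891503069 = -0.9628756813835379
dn(u+v) = (dn u·dn v − m·sn u·sn v·cn u·cn v)/D = 0.8772789623689233/0.8814536891503069 = 0.9952638160883892

sn(u+v)=0.2699452207 cn(u+v)=-0.9628756814 dn(u+v)=0.9952638161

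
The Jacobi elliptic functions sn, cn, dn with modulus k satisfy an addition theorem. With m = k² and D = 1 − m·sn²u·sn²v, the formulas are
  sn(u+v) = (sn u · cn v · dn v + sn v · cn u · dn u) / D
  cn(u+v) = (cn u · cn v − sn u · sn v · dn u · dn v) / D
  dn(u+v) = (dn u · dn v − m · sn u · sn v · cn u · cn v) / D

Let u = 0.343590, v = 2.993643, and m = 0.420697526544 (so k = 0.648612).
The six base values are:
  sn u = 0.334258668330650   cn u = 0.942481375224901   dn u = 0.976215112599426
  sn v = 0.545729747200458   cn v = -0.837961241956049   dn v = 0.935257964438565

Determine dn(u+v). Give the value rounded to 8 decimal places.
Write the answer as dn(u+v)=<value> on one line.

m = k² = 0.420697526544
D = 1 − m·sn²u·sn²v = 0.9860012076759107
dn(u+v) = (dn u·dn v − m·sn u·sn v·cn u·cn v)/D = 0.9736205432090599/0.9860012076759107 = 0.9874435605448871

dn(u+v)=0.98744356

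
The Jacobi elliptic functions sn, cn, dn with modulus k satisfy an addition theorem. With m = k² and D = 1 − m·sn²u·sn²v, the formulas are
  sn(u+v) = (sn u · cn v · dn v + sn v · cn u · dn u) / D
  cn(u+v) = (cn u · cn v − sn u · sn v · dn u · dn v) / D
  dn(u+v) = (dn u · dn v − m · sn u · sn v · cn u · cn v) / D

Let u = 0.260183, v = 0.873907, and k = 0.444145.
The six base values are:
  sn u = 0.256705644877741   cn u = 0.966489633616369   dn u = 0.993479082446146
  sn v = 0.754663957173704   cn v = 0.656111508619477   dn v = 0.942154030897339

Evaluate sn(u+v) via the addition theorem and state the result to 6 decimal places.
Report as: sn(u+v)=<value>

sn(u+v)=0.889892

m = k² = 0.197264781025
D = 1 − m·sn²u·sn²v = 0.9925966614582656
sn(u+v) = (sn u·cn v·dn v + sn v·cn u·dn u)/D = 0.8833033722942356/0.9925966614582656 = 0.889891540634982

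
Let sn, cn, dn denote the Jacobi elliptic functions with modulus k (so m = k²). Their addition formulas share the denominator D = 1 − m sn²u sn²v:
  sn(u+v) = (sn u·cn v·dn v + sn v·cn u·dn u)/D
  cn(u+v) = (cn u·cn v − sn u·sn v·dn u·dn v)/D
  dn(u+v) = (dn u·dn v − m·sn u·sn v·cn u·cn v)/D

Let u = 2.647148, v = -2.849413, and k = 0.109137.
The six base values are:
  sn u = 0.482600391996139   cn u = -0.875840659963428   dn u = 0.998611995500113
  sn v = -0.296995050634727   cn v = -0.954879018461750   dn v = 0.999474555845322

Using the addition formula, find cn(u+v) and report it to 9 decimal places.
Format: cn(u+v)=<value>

cn(u+v)=0.979617351

m = k² = 0.011910884769
D = 1 − m·sn²u·sn²v = 0.9997553091172812
cn(u+v) = (cn u·cn v − sn u·sn v·dn u·dn v)/D = 0.9793776476476032/0.9997553091172812 = 0.979617351081966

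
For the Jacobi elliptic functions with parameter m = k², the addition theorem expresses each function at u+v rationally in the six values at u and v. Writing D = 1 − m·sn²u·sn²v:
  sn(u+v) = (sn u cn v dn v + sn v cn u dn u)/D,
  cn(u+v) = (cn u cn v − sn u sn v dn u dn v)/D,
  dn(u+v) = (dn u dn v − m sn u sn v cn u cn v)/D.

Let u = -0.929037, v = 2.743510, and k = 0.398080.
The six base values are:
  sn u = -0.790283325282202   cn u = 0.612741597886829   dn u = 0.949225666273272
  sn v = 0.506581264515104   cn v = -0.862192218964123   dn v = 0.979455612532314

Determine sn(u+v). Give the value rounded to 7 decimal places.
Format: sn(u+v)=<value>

m = k² = 0.1584676864
D = 1 − m·sn²u·sn²v = 0.9746017027338813
sn(u+v) = (sn u·cn v·dn v + sn v·cn u·dn u)/D = 0.9620205655033012/0.9746017027338813 = 0.9870909960496801

sn(u+v)=0.9870910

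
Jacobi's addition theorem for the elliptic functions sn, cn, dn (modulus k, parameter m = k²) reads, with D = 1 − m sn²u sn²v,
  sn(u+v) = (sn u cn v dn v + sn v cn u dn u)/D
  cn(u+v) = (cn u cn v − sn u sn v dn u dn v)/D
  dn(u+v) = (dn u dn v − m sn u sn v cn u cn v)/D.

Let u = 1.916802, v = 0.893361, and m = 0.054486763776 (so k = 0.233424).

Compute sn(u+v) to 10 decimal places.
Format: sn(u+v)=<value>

sn(u+v)=0.3663834832

sn u = 0.9507117862571465, cn u = -0.3100759575841794, dn u = 0.9750651160413158
sn v = 0.7757162885076453, cn v = 0.6310818011509471, dn v = 0.9834700634871177
m = k² = 0.054486763776
D = 1 − m·sn²u·sn²v = 0.970365705557496
sn(u+v) = (sn u·cn v·dn v + sn v·cn u·dn u)/D = 0.3555259671508556/0.970365705557496 = 0.3663834831699852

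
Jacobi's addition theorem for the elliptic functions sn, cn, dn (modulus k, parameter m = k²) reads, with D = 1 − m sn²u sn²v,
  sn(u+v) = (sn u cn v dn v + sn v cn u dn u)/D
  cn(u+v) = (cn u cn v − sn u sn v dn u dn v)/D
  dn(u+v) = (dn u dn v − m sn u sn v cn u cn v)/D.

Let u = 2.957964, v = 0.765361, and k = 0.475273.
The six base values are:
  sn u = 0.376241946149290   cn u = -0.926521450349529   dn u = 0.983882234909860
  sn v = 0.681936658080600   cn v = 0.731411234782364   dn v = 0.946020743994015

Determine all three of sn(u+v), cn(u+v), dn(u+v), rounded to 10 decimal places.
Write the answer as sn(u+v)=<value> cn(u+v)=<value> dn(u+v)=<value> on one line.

sn(u+v)=-0.3667658871 cn(u+v)=-0.9303132720 dn(u+v)=0.9846901320

m = k² = 0.225884424529
D = 1 − m·sn²u·sn²v = 0.9851300747913439
sn(u+v) = (sn u·cn v·dn v + sn v·cn u·dn u)/D = -0.3613121058017604/0.9851300747913439 = -0.3667658871122053
cn(u+v) = (cn u·cn v − sn u·sn v·dn u·dn v)/D = -0.9164795832202135/0.9851300747913439 = -0.9303132719954054
dn(u+v) = (dn u·dn v − m·sn u·sn v·cn u·cn v)/D = 0.9700478633974114/0.9851300747913439 = 0.9846901320141637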